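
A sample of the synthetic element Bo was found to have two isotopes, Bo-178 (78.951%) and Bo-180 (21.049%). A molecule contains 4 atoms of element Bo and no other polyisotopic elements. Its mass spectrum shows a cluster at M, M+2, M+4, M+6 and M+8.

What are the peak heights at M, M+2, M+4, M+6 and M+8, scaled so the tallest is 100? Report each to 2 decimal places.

Each Bo atom is independently Bo-178 (p = 0.78951) or Bo-180 (q = 0.21049); the cluster is the binomial expansion (p + q)^4.
P(M) = 0.78951^4 = 0.388535
P(M+2) = 4 × 0.78951^3 × 0.21049^1 = 0.414347
P(M+4) = 6 × 0.78951^2 × 0.21049^2 = 0.165703
P(M+6) = 4 × 0.78951^1 × 0.21049^3 = 0.029452
P(M+8) = 0.21049^4 = 0.001963
The M+2 peak is largest (0.414347); scaling to 100 gives 93.77 : 100.00 : 39.99 : 7.11 : 0.47.

93.77 : 100.00 : 39.99 : 7.11 : 0.47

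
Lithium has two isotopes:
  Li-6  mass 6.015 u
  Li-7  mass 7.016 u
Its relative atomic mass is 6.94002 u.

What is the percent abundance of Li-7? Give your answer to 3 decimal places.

Let x be the fractional abundance of Li-6; then Li-7 has abundance 1 − x.
6.015·x + 7.016·(1 − x) = 6.94002
(6.015 − 7.016)·x = 6.94002 − 7.016
x = -0.07598 / -1.001 = 0.07590 → 7.590% Li-6, 92.410% Li-7.

92.410%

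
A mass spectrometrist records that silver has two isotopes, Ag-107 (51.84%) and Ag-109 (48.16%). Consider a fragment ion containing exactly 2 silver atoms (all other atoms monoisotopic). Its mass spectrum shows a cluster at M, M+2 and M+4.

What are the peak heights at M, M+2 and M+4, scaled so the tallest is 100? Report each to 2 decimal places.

53.82 : 100.00 : 46.45

Expanding (0.5184 + 0.4816)^2:
P(M) = 0.5184^2 = 0.268739
P(M+2) = 2 × 0.5184^1 × 0.4816^1 = 0.499323
P(M+4) = 0.4816^2 = 0.231939
The M+2 peak is largest (0.499323); scaling to 100 gives 53.82 : 100.00 : 46.45.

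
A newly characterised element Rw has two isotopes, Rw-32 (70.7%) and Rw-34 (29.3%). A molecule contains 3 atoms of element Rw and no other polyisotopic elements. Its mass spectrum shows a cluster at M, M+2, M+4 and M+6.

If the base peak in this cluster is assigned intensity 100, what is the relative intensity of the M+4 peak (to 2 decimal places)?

(0.707 + 0.293)^3 gives M 0.3534, M+2 0.4394, M+4 0.1821, M+6 0.0252; the largest is M+2.
P(M+2) = C(3,1) × 0.707^2 × 0.293^1 = 3 × 0.499849 × 0.2930 = 0.439367 (base)
P(M+4) = C(3,2) × 0.707^1 × 0.293^2 = 3 × 0.7070 × 0.085849 = 0.182086
Relative intensity = 0.182086 / 0.439367 × 100 = 41.44

41.44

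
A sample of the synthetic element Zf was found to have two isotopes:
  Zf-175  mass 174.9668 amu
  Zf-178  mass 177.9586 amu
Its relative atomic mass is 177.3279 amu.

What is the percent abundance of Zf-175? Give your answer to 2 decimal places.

21.08%

Writing the weighted mean with unknown fraction x of Zf-175:
174.9668·x + 177.9586·(1 − x) = 177.3279
(174.9668 − 177.9586)·x = 177.3279 − 177.9586
x = -0.6307 / -2.9918 = 0.21081 → 21.08% Zf-175, 78.92% Zf-178.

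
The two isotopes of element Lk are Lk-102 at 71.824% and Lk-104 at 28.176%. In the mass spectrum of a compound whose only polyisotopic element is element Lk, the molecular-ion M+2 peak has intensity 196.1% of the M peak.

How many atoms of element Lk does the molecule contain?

5

The M+2/M ratio from n Lk atoms is n · q/p = n · 0.28176/0.71824.
n = 1.961 × 0.71824/0.28176 = 5.00 ≈ 5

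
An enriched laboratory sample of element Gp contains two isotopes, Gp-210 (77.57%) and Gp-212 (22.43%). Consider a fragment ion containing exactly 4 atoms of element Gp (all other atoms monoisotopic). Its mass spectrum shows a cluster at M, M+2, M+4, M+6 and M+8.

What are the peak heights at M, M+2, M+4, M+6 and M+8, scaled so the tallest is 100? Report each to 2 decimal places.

The 4 Gp atoms are independent, so intensities follow the terms of (0.7757 + 0.2243)^4.
P(M) = 0.7757^4 = 0.362056
P(M+2) = 4 × 0.7757^3 × 0.2243^1 = 0.418765
P(M+4) = 6 × 0.7757^2 × 0.2243^2 = 0.181634
P(M+6) = 4 × 0.7757^1 × 0.2243^3 = 0.035014
P(M+8) = 0.2243^4 = 0.002531
The M+2 peak is largest (0.418765); scaling to 100 gives 86.46 : 100.00 : 43.37 : 8.36 : 0.60.

86.46 : 100.00 : 43.37 : 8.36 : 0.60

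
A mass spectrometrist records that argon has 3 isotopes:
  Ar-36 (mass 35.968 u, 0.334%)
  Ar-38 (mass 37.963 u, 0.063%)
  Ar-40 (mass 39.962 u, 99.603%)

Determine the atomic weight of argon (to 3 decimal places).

39.947 u

Ar = Σ fᵢ·mᵢ = 0.00334 × 35.968 + 0.00063 × 37.963 + 0.99603 × 39.962
= 0.1201 + 0.0239 + 39.8034 = 39.9474 u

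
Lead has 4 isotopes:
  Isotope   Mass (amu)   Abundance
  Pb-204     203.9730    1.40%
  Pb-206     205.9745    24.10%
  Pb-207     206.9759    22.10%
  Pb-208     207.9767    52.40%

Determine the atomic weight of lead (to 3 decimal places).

207.217 amu

The abundance-weighted mean is 0.0140 × 203.9730 + 0.2410 × 205.9745 + 0.2210 × 206.9759 + 0.5240 × 207.9767
= 2.85562 + 49.63985 + 45.74167 + 108.97979 = 207.21693 amu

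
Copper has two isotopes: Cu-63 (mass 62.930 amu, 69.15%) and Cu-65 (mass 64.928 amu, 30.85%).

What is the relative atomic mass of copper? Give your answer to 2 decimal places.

The abundance-weighted mean is 0.6915 × 62.930 + 0.3085 × 64.928
= 43.5161 + 20.0303 = 63.5464 amu

63.55 amu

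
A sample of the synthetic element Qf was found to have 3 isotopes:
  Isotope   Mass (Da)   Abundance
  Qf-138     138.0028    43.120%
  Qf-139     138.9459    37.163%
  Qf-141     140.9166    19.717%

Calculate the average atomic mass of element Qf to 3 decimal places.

Ar = Σ fᵢ·mᵢ = 0.43120 × 138.0028 + 0.37163 × 138.9459 + 0.19717 × 140.9166
= 59.50681 + 51.63646 + 27.78453 = 138.92780 Da

138.928 Da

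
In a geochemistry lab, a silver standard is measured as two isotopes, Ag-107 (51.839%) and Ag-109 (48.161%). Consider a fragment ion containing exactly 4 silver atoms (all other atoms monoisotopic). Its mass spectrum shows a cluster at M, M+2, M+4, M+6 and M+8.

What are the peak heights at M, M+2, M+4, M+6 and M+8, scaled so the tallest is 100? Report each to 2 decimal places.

The 4 Ag atoms are independent, so intensities follow the terms of (0.51839 + 0.48161)^4.
P(M) = 0.51839^4 = 0.072215
P(M+2) = 4 × 0.51839^3 × 0.48161^1 = 0.268365
P(M+4) = 6 × 0.51839^2 × 0.48161^2 = 0.373986
P(M+6) = 4 × 0.51839^1 × 0.48161^3 = 0.231634
P(M+8) = 0.48161^4 = 0.053800
The M+4 peak is largest (0.373986); scaling to 100 gives 19.31 : 71.76 : 100.00 : 61.94 : 14.39.

19.31 : 71.76 : 100.00 : 61.94 : 14.39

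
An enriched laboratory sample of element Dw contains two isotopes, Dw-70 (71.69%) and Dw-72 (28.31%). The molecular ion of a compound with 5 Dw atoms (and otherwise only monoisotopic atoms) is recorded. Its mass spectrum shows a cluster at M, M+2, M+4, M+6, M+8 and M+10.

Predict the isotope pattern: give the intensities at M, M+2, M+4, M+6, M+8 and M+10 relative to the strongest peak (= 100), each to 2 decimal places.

50.65 : 100.00 : 78.98 : 31.19 : 6.16 : 0.49

Each Dw atom is independently Dw-70 (p = 0.7169) or Dw-72 (q = 0.2831); the cluster is the binomial expansion (p + q)^5.
P(M) = 0.7169^5 = 0.189362
P(M+2) = 5 × 0.7169^4 × 0.2831^1 = 0.373890
P(M+4) = 10 × 0.7169^3 × 0.2831^2 = 0.295295
P(M+6) = 10 × 0.7169^2 × 0.2831^3 = 0.116610
P(M+8) = 5 × 0.7169^1 × 0.2831^4 = 0.023024
P(M+10) = 0.2831^5 = 0.001818
The M+2 peak is largest (0.373890); scaling to 100 gives 50.65 : 100.00 : 78.98 : 31.19 : 6.16 : 0.49.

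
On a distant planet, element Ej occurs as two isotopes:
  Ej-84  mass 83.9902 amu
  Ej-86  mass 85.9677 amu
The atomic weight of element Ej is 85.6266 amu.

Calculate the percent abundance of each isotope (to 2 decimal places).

Writing the weighted mean with unknown fraction x of Ej-84:
83.9902·x + 85.9677·(1 − x) = 85.6266
(83.9902 − 85.9677)·x = 85.6266 − 85.9677
x = -0.3411 / -1.9775 = 0.17249 → 17.25% Ej-84, 82.75% Ej-86.

Ej-84: 17.25%, Ej-86: 82.75%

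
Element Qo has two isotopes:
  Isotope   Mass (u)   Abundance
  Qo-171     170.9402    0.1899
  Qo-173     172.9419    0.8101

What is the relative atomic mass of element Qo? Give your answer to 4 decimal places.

Average mass = Σ (abundance × isotope mass) = 0.1899 × 170.9402 + 0.8101 × 172.9419
= 32.46154 + 140.10023 = 172.56177 u

172.5618 u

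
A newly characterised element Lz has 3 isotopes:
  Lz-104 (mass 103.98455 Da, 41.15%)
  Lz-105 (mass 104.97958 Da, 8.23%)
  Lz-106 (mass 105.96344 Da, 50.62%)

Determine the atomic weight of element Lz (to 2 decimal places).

105.07 Da

Average mass = Σ (abundance × isotope mass) = 0.4115 × 103.98455 + 0.0823 × 104.97958 + 0.5062 × 105.96344
= 42.789642 + 8.639819 + 53.638693 = 105.068154 Da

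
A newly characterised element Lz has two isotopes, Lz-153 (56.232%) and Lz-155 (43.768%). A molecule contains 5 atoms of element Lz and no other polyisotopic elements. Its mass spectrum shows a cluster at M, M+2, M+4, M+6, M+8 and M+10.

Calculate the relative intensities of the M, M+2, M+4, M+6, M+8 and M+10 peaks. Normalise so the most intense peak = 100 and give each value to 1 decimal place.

The 5 Lz atoms are independent, so intensities follow the terms of (0.56232 + 0.43768)^5.
P(M) = 0.56232^5 = 0.056223
P(M+2) = 5 × 0.56232^4 × 0.43768^1 = 0.218807
P(M+4) = 10 × 0.56232^3 × 0.43768^2 = 0.340615
P(M+6) = 10 × 0.56232^2 × 0.43768^3 = 0.265117
P(M+8) = 5 × 0.56232^1 × 0.43768^4 = 0.103176
P(M+10) = 0.43768^5 = 0.016061
The M+4 peak is largest (0.340615); scaling to 100 gives 16.5 : 64.2 : 100.0 : 77.8 : 30.3 : 4.7.

16.5 : 64.2 : 100.0 : 77.8 : 30.3 : 4.7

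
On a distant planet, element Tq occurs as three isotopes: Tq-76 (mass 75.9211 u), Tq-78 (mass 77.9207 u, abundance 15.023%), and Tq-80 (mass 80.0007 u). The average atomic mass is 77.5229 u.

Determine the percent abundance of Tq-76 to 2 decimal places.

Let x and y be the fractions of Tq-76 and Tq-80. Then x + y = 1 − 0.15023 = 0.84977 and 75.9211x + 80.0007y = 77.5229 − 0.15023×77.9207 = 65.816873239.
Substituting: 75.9211x + 80.0007(0.84977 − x) = 65.816873239
(75.9211 − 80.0007)x = -2.1653216  ⇒  x = 0.53077, y = 0.31900
Tq-76: 53.08%, Tq-80: 31.90%.

53.08%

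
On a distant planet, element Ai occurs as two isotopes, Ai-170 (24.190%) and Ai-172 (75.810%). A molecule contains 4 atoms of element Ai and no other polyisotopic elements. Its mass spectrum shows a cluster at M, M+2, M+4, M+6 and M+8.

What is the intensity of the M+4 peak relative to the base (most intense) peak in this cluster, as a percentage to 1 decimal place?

(0.24190 + 0.75810)^4 gives M 0.0034, M+2 0.0429, M+4 0.2018, M+6 0.4216, M+8 0.3303; the largest is M+6.
P(M+6) = C(4,3) × 0.24190^1 × 0.75810^3 = 4 × 0.2419 × 0.4356919 = 0.421575 (base)
P(M+4) = C(4,2) × 0.24190^2 × 0.75810^2 = 6 × 0.05851561 × 0.57471561 = 0.201779
Relative intensity = 0.201779 / 0.421575 × 100 = 47.9

47.9%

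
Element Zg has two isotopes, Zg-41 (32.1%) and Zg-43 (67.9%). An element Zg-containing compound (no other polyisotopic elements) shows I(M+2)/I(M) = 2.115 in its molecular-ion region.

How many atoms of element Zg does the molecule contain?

1

With n Zg atoms, P(M+2)/P(M) = C(n,1)·p^(n−1)q / p^n = n·q/p = n · 0.679/0.321.
n = 2.115 × 0.321/0.679 = 1.00 ≈ 1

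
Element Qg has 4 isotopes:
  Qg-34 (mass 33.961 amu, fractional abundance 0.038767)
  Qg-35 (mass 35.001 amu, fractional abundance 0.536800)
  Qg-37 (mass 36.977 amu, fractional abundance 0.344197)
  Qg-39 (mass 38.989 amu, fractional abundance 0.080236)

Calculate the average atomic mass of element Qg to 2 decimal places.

Ar = Σ fᵢ·mᵢ = 0.038767 × 33.961 + 0.536800 × 35.001 + 0.344197 × 36.977 + 0.080236 × 38.989
= 1.3166 + 18.7885 + 12.7274 + 3.1283 = 35.9608 amu

35.96 amu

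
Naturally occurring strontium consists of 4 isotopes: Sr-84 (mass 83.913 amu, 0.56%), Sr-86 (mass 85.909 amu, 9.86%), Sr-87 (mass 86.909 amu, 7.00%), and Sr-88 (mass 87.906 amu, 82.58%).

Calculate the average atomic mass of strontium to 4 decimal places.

87.6169 amu

Weight each isotope mass by its fractional abundance: 0.0056 × 83.913 + 0.0986 × 85.909 + 0.0700 × 86.909 + 0.8258 × 87.906
= 0.46991 + 8.47063 + 6.08363 + 72.59277 = 87.61694 amu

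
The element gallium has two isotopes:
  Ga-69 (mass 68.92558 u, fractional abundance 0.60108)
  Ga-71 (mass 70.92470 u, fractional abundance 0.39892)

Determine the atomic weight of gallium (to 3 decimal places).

69.723 u

The abundance-weighted mean is 0.60108 × 68.92558 + 0.39892 × 70.92470
= 41.429788 + 28.293281 = 69.723069 u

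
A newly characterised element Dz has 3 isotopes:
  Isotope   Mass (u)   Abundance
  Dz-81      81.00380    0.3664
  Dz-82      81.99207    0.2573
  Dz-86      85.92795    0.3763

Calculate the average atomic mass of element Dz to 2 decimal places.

Ar = Σ fᵢ·mᵢ = 0.3664 × 81.00380 + 0.2573 × 81.99207 + 0.3763 × 85.92795
= 29.679792 + 21.096560 + 32.334688 = 83.111040 u

83.11 u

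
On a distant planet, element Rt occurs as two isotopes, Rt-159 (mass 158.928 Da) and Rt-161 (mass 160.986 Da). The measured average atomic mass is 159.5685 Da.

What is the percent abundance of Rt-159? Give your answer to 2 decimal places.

Writing the weighted mean with unknown fraction x of Rt-159:
158.928·x + 160.986·(1 − x) = 159.5685
(158.928 − 160.986)·x = 159.5685 − 160.986
x = -1.4175 / -2.058 = 0.68878 → 68.88% Rt-159, 31.12% Rt-161.

68.88%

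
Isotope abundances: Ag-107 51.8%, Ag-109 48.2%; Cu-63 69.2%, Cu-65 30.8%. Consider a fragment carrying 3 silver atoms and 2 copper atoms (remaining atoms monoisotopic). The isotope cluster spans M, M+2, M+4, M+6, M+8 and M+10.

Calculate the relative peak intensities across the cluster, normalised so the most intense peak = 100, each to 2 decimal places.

18.94 : 69.72 : 100.00 : 69.52 : 23.33 : 3.02

Silver pattern (n=3): 0.13899183 : 0.3879965 : 0.3610315 : 0.11198017
Copper pattern (n=2): 0.478864 : 0.426272 : 0.094864
Convolve the two distributions (both contribute in 2-u steps):
  M: 0.13899183×0.478864 = 0.066558
  M+2: 0.13899183×0.426272 + 0.3879965×0.478864 = 0.245046
  M+4: 0.13899183×0.094864 + 0.3879965×0.426272 + 0.3610315×0.478864 = 0.351462
  M+6: 0.3879965×0.094864 + 0.3610315×0.426272 + 0.11198017×0.478864 = 0.244328
  M+8: 0.3610315×0.094864 + 0.11198017×0.426272 = 0.081983
  M+10: 0.11198017×0.094864 = 0.010623
Scale to base peak (0.351462) = 100: 18.94 : 69.72 : 100.00 : 69.52 : 23.33 : 3.02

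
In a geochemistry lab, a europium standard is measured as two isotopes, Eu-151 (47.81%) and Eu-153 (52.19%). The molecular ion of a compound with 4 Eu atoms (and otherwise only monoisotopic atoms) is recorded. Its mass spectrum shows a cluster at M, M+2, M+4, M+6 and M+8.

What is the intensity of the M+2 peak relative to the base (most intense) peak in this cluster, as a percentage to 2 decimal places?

61.07%

(0.4781 + 0.5219)^4 gives M 0.0522, M+2 0.2281, M+4 0.3736, M+6 0.2719, M+8 0.0742; the largest is M+4.
P(M+4) = C(4,2) × 0.4781^2 × 0.5219^2 = 6 × 0.22857961 × 0.27237961 = 0.373563 (base)
P(M+2) = C(4,1) × 0.4781^3 × 0.5219^1 = 4 × 0.10928391 × 0.5219 = 0.228141
Relative intensity = 0.228141 / 0.373563 × 100 = 61.07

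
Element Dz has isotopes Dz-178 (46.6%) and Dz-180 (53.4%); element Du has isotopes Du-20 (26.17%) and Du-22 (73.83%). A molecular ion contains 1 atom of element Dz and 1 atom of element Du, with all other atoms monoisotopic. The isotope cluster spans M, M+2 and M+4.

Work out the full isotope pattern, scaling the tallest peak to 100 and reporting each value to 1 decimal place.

25.2 : 100.0 : 81.5

Element Dz pattern (n=1): 0.4660 : 0.5340
Element Du pattern (n=1): 0.2617 : 0.7383
Convolve the two distributions (both contribute in 2-u steps):
  M: 0.4660×0.2617 = 0.121952
  M+2: 0.4660×0.7383 + 0.5340×0.2617 = 0.483796
  M+4: 0.5340×0.7383 = 0.394252
Scale to base peak (0.483796) = 100: 25.2 : 100.0 : 81.5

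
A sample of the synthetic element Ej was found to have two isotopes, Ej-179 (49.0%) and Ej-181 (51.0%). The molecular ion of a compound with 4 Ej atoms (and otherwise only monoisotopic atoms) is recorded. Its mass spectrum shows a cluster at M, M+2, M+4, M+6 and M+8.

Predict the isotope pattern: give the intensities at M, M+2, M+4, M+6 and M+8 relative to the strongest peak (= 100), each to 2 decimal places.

15.39 : 64.05 : 100.00 : 69.39 : 18.05

Expanding (0.490 + 0.510)^4:
P(M) = 0.490^4 = 0.057648
P(M+2) = 4 × 0.490^3 × 0.510^1 = 0.240004
P(M+4) = 6 × 0.490^2 × 0.510^2 = 0.374700
P(M+6) = 4 × 0.490^1 × 0.510^3 = 0.259996
P(M+8) = 0.510^4 = 0.067652
The M+4 peak is largest (0.374700); scaling to 100 gives 15.39 : 64.05 : 100.00 : 69.39 : 18.05.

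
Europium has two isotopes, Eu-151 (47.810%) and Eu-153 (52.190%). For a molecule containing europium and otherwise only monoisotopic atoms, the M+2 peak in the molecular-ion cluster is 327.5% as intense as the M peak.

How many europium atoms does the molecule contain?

For n independent Eu atoms, I(M+2)/I(M) = n · (abundance Eu-153) / (abundance Eu-151) = n · 0.52190/0.47810.
n = 3.275 × 0.47810/0.52190 = 3.00 ≈ 3

3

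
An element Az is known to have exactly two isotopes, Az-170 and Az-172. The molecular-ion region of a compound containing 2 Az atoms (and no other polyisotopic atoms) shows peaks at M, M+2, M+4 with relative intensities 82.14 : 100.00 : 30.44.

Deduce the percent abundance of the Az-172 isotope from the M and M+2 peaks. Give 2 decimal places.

37.84%

Write p for the Az-170 fraction. I(M+2)/I(M) = [C(2,1)·p^1·(1−p)] / p^2 = 2·(1−p)/p = 100.00/82.14 = 1.2174
(1−p)/p = 1.2174/2 = 0.6087  ⇒  p = 1/(1 + 0.6087) = 0.6216
Az-170: 62.16%, Az-172: 37.84%.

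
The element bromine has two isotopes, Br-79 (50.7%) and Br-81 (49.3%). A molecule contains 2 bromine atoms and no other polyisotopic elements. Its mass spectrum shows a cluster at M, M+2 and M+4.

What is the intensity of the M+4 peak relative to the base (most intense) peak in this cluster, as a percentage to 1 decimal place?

48.6%

Term probabilities: M 0.2570, M+2 0.4999, M+4 0.2430. Base peak = M+2.
P(M+2) = C(2,1) × 0.507^1 × 0.493^1 = 2 × 0.5070 × 0.4930 = 0.499902 (base)
P(M+4) = C(2,2) × 0.507^0 × 0.493^2 = 1 × 1.0000 × 0.243049 = 0.243049
Relative intensity = 0.243049 / 0.499902 × 100 = 48.6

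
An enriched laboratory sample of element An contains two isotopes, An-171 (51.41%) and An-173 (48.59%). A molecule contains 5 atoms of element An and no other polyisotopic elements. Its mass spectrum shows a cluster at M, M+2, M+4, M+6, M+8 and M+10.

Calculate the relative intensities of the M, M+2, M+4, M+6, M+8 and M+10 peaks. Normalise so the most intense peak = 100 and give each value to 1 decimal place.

The 5 An atoms are independent, so intensities follow the terms of (0.5141 + 0.4859)^5.
P(M) = 0.5141^5 = 0.035912
P(M+2) = 5 × 0.5141^4 × 0.4859^1 = 0.169710
P(M+4) = 10 × 0.5141^3 × 0.4859^2 = 0.320802
P(M+6) = 10 × 0.5141^2 × 0.4859^3 = 0.303205
P(M+8) = 5 × 0.5141^1 × 0.4859^4 = 0.143286
P(M+10) = 0.4859^5 = 0.027085
The M+4 peak is largest (0.320802); scaling to 100 gives 11.2 : 52.9 : 100.0 : 94.5 : 44.7 : 8.4.

11.2 : 52.9 : 100.0 : 94.5 : 44.7 : 8.4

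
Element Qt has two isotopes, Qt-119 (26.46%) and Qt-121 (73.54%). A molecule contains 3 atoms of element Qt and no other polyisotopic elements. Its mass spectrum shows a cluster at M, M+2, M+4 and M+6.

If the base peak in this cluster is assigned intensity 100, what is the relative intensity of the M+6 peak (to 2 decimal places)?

Term probabilities: M 0.0185, M+2 0.1545, M+4 0.4293, M+6 0.3977. Base peak = M+4.
P(M+4) = C(3,2) × 0.2646^1 × 0.7354^2 = 3 × 0.2646 × 0.54081316 = 0.429297 (base)
P(M+6) = C(3,3) × 0.2646^0 × 0.7354^3 = 1 × 1.0000 × 0.397714 = 0.397714
Relative intensity = 0.397714 / 0.429297 × 100 = 92.64

92.64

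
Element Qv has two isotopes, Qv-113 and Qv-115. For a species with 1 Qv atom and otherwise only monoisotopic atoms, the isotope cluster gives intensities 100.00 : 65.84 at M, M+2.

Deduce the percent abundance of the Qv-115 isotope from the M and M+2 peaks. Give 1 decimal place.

39.7%

If p is the fraction of Qv that is Qv-113, then I(M+2)/I(M) = [C(1,1)·p^0·(1−p)] / p^1 = 1·(1−p)/p = 65.84/100.00 = 0.6584
(1−p)/p = 0.6584/1 = 0.6584  ⇒  p = 1/(1 + 0.6584) = 0.6030
Qv-113: 60.3%, Qv-115: 39.7%.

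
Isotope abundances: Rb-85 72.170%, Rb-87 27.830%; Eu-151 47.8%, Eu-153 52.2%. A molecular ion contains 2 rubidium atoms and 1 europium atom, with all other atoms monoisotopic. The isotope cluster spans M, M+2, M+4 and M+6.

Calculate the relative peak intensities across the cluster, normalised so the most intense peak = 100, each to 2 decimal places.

53.67 : 100.00 : 53.18 : 8.72

Rubidium pattern (n=2): 0.52085089 : 0.40169822 : 0.07745089
Europium pattern (n=1): 0.4780 : 0.5220
Convolve the two distributions (both contribute in 2-u steps):
  M: 0.52085089×0.4780 = 0.248967
  M+2: 0.52085089×0.5220 + 0.40169822×0.4780 = 0.463896
  M+4: 0.40169822×0.5220 + 0.07745089×0.4780 = 0.246708
  M+6: 0.07745089×0.5220 = 0.040429
Scale to base peak (0.463896) = 100: 53.67 : 100.00 : 53.18 : 8.72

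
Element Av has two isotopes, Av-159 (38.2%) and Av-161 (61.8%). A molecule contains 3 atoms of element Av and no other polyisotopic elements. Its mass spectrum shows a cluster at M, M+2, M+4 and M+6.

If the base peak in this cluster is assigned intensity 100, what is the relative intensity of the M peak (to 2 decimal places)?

Term probabilities: M 0.0557, M+2 0.2705, M+4 0.4377, M+6 0.2360. Base peak = M+4.
P(M+4) = C(3,2) × 0.382^1 × 0.618^2 = 3 × 0.3820 × 0.381924 = 0.437685 (base)
P(M) = C(3,0) × 0.382^3 × 0.618^0 = 1 × 0.05574297 × 1.0000 = 0.055743
Relative intensity = 0.055743 / 0.437685 × 100 = 12.74

12.74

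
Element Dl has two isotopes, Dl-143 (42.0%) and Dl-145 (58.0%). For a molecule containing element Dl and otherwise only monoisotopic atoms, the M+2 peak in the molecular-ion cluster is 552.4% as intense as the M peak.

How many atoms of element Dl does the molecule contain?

For n independent Dl atoms, I(M+2)/I(M) = n · (abundance Dl-145) / (abundance Dl-143) = n · 0.580/0.420.
n = 5.524 × 0.420/0.580 = 4.00 ≈ 4

4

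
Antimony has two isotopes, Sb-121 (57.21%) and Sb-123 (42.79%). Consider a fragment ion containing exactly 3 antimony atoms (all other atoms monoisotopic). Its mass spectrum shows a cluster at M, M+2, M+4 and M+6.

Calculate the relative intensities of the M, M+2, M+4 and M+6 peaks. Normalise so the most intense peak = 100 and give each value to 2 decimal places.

44.57 : 100.00 : 74.79 : 18.65

Expanding (0.5721 + 0.4279)^3:
P(M) = 0.5721^3 = 0.187247
P(M+2) = 3 × 0.5721^2 × 0.4279^1 = 0.420153
P(M+4) = 3 × 0.5721^1 × 0.4279^2 = 0.314252
P(M+6) = 0.4279^3 = 0.078348
The M+2 peak is largest (0.420153); scaling to 100 gives 44.57 : 100.00 : 74.79 : 18.65.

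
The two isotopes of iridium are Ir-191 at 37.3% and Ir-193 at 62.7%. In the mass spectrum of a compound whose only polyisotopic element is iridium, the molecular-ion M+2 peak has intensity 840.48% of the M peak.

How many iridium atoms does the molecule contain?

5

The M+2/M ratio from n Ir atoms is n · q/p = n · 0.627/0.373.
n = 8.4048 × 0.373/0.627 = 5.00 ≈ 5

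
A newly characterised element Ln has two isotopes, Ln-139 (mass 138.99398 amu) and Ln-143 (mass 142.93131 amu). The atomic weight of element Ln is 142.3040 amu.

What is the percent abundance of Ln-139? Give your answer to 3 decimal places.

With x = fraction of Ln-139 (so Ln-143 is 1 − x):
138.99398·x + 142.93131·(1 − x) = 142.3040
(138.99398 − 142.93131)·x = 142.3040 − 142.93131
x = -0.62731 / -3.93733 = 0.15932 → 15.932% Ln-139, 84.068% Ln-143.

15.932%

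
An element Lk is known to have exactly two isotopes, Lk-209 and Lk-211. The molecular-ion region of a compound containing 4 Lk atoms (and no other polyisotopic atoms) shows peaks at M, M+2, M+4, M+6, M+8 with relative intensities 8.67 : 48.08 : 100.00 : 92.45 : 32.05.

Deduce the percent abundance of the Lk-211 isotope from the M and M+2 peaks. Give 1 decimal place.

58.1%

If p is the fraction of Lk that is Lk-209, then I(M+2)/I(M) = [C(4,1)·p^3·(1−p)] / p^4 = 4·(1−p)/p = 48.08/8.67 = 5.5456
(1−p)/p = 5.5456/4 = 1.3864  ⇒  p = 1/(1 + 1.3864) = 0.4190
Lk-209: 41.9%, Lk-211: 58.1%.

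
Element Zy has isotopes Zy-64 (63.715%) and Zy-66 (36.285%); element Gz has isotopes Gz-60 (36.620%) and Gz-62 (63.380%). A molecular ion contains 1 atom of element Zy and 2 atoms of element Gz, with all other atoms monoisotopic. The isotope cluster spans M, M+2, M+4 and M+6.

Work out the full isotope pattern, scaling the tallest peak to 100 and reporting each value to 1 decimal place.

20.1 : 81.2 : 100.0 : 34.3

Element Zy pattern (n=1): 0.63715 : 0.36285
Element Gz pattern (n=2): 0.13410244 : 0.46419512 : 0.40170244
Convolve the two distributions (both contribute in 2-u steps):
  M: 0.63715×0.13410244 = 0.085443
  M+2: 0.63715×0.46419512 + 0.36285×0.13410244 = 0.344421
  M+4: 0.63715×0.40170244 + 0.36285×0.46419512 = 0.424378
  M+6: 0.36285×0.40170244 = 0.145758
Scale to base peak (0.424378) = 100: 20.1 : 81.2 : 100.0 : 34.3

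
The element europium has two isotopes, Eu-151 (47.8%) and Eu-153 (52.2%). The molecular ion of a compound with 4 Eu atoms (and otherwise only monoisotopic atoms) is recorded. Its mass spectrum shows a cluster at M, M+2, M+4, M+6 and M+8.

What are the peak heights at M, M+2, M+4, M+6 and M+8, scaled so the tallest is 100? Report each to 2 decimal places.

Expanding (0.478 + 0.522)^4:
P(M) = 0.478^4 = 0.052205
P(M+2) = 4 × 0.478^3 × 0.522^1 = 0.228042
P(M+4) = 6 × 0.478^2 × 0.522^2 = 0.373549
P(M+6) = 4 × 0.478^1 × 0.522^3 = 0.271956
P(M+8) = 0.522^4 = 0.074248
The M+4 peak is largest (0.373549); scaling to 100 gives 13.98 : 61.05 : 100.00 : 72.80 : 19.88.

13.98 : 61.05 : 100.00 : 72.80 : 19.88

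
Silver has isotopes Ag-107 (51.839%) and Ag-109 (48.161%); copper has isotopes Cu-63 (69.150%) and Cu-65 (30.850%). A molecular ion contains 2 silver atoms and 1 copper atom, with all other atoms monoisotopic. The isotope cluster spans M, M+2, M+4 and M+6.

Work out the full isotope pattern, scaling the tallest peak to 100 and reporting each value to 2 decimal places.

Silver pattern (n=2): 0.26872819 : 0.49932362 : 0.23194819
Copper pattern (n=1): 0.6915 : 0.3085
Convolve the two distributions (both contribute in 2-u steps):
  M: 0.26872819×0.6915 = 0.185826
  M+2: 0.26872819×0.3085 + 0.49932362×0.6915 = 0.428185
  M+4: 0.49932362×0.3085 + 0.23194819×0.6915 = 0.314434
  M+6: 0.23194819×0.3085 = 0.071556
Scale to base peak (0.428185) = 100: 43.40 : 100.00 : 73.43 : 16.71

43.40 : 100.00 : 73.43 : 16.71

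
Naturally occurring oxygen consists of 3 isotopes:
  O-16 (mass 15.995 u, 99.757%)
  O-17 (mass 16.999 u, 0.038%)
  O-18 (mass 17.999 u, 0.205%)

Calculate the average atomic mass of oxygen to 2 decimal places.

Average mass = Σ (abundance × isotope mass) = 0.99757 × 15.995 + 0.00038 × 16.999 + 0.00205 × 17.999
= 15.9561 + 0.0065 + 0.0369 = 15.9995 u

16.00 u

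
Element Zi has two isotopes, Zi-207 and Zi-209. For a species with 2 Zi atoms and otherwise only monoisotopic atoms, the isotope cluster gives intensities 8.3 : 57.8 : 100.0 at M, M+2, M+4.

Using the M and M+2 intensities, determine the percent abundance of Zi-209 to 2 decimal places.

77.69%

If p is the fraction of Zi that is Zi-207, then I(M+2)/I(M) = [C(2,1)·p^1·(1−p)] / p^2 = 2·(1−p)/p = 57.8/8.3 = 6.9639
(1−p)/p = 6.9639/2 = 3.4819  ⇒  p = 1/(1 + 3.4819) = 0.2231
Zi-207: 22.31%, Zi-209: 77.69%.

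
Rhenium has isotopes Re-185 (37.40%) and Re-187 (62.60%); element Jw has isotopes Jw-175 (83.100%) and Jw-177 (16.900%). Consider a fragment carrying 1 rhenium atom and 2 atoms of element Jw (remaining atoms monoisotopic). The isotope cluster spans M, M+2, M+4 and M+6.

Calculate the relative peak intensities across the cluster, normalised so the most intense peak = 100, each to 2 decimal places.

Rhenium pattern (n=1): 0.3740 : 0.6260
Element Jw pattern (n=2): 0.690561 : 0.280878 : 0.028561
Convolve the two distributions (both contribute in 2-u steps):
  M: 0.3740×0.690561 = 0.258270
  M+2: 0.3740×0.280878 + 0.6260×0.690561 = 0.537340
  M+4: 0.3740×0.028561 + 0.6260×0.280878 = 0.186511
  M+6: 0.6260×0.028561 = 0.017879
Scale to base peak (0.537340) = 100: 48.06 : 100.00 : 34.71 : 3.33

48.06 : 100.00 : 34.71 : 3.33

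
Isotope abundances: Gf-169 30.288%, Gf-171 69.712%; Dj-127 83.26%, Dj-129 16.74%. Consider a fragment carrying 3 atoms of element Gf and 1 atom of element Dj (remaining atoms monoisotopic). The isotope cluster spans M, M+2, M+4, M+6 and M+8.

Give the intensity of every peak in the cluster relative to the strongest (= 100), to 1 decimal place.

5.8 : 41.1 : 100.0 : 89.0 : 14.2

Element Gf pattern (n=3): 0.02778509 : 0.19185362 : 0.4415775 : 0.33878379
Element Dj pattern (n=1): 0.8326 : 0.1674
Convolve the two distributions (both contribute in 2-u steps):
  M: 0.02778509×0.8326 = 0.023134
  M+2: 0.02778509×0.1674 + 0.19185362×0.8326 = 0.164389
  M+4: 0.19185362×0.1674 + 0.4415775×0.8326 = 0.399774
  M+6: 0.4415775×0.1674 + 0.33878379×0.8326 = 0.355991
  M+8: 0.33878379×0.1674 = 0.056712
Scale to base peak (0.399774) = 100: 5.8 : 41.1 : 100.0 : 89.0 : 14.2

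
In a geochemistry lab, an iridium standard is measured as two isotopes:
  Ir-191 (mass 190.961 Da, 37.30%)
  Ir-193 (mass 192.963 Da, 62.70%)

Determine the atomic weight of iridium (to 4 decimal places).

192.2163 Da

The abundance-weighted mean is 0.3730 × 190.961 + 0.6270 × 192.963
= 71.22845 + 120.98780 = 192.21625 Da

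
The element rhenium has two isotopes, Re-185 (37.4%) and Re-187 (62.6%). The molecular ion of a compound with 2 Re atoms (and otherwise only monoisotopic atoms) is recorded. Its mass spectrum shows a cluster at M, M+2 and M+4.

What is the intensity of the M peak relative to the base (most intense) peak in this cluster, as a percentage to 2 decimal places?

(0.374 + 0.626)^2 gives M 0.1399, M+2 0.4682, M+4 0.3919; the largest is M+2.
P(M+2) = C(2,1) × 0.374^1 × 0.626^1 = 2 × 0.3740 × 0.6260 = 0.468248 (base)
P(M) = C(2,0) × 0.374^2 × 0.626^0 = 1 × 0.139876 × 1.0000 = 0.139876
Relative intensity = 0.139876 / 0.468248 × 100 = 29.87

29.87%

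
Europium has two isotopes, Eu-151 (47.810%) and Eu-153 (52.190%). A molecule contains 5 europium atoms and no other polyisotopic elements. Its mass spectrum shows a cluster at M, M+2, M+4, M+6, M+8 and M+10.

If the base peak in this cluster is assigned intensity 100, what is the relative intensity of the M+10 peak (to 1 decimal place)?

(0.47810 + 0.52190)^5 gives M 0.0250, M+2 0.1363, M+4 0.2977, M+6 0.3249, M+8 0.1774, M+10 0.0387; the largest is M+6.
P(M+6) = C(5,3) × 0.47810^2 × 0.52190^3 = 10 × 0.22857961 × 0.14215492 = 0.324937 (base)
P(M+10) = C(5,5) × 0.47810^0 × 0.52190^5 = 1 × 1.0000 × 0.0387201 = 0.038720
Relative intensity = 0.038720 / 0.324937 × 100 = 11.9

11.9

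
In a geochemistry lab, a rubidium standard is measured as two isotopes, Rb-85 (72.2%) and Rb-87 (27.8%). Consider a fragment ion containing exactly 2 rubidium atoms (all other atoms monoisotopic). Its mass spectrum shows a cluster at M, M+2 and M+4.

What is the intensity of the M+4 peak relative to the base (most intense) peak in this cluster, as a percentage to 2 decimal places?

(0.722 + 0.278)^2 gives M 0.5213, M+2 0.4014, M+4 0.0773; the largest is M.
P(M) = C(2,0) × 0.722^2 × 0.278^0 = 1 × 0.521284 × 1.0000 = 0.521284 (base)
P(M+4) = C(2,2) × 0.722^0 × 0.278^2 = 1 × 1.0000 × 0.077284 = 0.077284
Relative intensity = 0.077284 / 0.521284 × 100 = 14.83

14.83%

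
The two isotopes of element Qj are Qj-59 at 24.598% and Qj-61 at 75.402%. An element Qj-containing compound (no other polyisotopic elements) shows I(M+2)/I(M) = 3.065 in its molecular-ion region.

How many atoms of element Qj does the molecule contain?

1

With n Qj atoms, P(M+2)/P(M) = C(n,1)·p^(n−1)q / p^n = n·q/p = n · 0.75402/0.24598.
n = 3.065 × 0.24598/0.75402 = 1.00 ≈ 1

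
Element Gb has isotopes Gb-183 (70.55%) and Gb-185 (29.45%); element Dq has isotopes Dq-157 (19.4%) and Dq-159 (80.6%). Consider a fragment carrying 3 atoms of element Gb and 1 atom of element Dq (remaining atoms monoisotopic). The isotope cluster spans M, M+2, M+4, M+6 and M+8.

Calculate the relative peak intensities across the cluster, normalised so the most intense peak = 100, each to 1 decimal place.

Element Gb pattern (n=3): 0.35114869 : 0.43974468 : 0.18356457 : 0.02554206
Element Dq pattern (n=1): 0.1940 : 0.8060
Convolve the two distributions (both contribute in 2-u steps):
  M: 0.35114869×0.1940 = 0.068123
  M+2: 0.35114869×0.8060 + 0.43974468×0.1940 = 0.368336
  M+4: 0.43974468×0.8060 + 0.18356457×0.1940 = 0.390046
  M+6: 0.18356457×0.8060 + 0.02554206×0.1940 = 0.152908
  M+8: 0.02554206×0.8060 = 0.020587
Scale to base peak (0.390046) = 100: 17.5 : 94.4 : 100.0 : 39.2 : 5.3

17.5 : 94.4 : 100.0 : 39.2 : 5.3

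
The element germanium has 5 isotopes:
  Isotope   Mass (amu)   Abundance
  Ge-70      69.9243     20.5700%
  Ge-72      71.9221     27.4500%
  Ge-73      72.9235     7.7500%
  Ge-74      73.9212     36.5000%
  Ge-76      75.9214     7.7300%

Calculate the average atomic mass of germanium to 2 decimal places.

Average mass = Σ (abundance × isotope mass) = 0.205700 × 69.9243 + 0.274500 × 71.9221 + 0.077500 × 72.9235 + 0.365000 × 73.9212 + 0.077300 × 75.9214
= 14.38343 + 19.74262 + 5.65157 + 26.98124 + 5.86872 = 72.62758 amu

72.63 amu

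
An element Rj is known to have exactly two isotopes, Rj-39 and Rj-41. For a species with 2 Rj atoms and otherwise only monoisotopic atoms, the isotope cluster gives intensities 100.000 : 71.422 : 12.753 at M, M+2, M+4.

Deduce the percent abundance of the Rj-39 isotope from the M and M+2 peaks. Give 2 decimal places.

Let p = fractional abundance of Rj-39. I(M+2)/I(M) = [C(2,1)·p^1·(1−p)] / p^2 = 2·(1−p)/p = 71.422/100.000 = 0.7142
(1−p)/p = 0.7142/2 = 0.3571  ⇒  p = 1/(1 + 0.3571) = 0.7369
Rj-39: 73.69%, Rj-41: 26.31%.

73.69%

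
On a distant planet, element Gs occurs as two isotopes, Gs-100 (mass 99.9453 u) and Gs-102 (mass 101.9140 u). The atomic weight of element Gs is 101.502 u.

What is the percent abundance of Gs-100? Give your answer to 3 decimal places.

20.928%

Writing the weighted mean with unknown fraction x of Gs-100:
99.9453·x + 101.9140·(1 − x) = 101.502
(99.9453 − 101.9140)·x = 101.502 − 101.9140
x = -0.4120 / -1.9687 = 0.20928 → 20.928% Gs-100, 79.072% Gs-102.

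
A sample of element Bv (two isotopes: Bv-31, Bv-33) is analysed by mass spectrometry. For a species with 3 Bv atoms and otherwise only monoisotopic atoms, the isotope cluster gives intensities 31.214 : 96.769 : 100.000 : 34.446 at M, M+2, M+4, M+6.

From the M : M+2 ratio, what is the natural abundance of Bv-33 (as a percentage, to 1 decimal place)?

50.8%

Let p = fractional abundance of Bv-31. I(M+2)/I(M) = [C(3,1)·p^2·(1−p)] / p^3 = 3·(1−p)/p = 96.769/31.214 = 3.1002
(1−p)/p = 3.1002/3 = 1.0334  ⇒  p = 1/(1 + 1.0334) = 0.4918
Bv-31: 49.2%, Bv-33: 50.8%.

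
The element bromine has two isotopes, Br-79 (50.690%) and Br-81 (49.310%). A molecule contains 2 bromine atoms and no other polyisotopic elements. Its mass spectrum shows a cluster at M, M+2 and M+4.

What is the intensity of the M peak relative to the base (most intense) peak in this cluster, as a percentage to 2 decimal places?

51.40%

Binomial terms of (0.50690 + 0.49310)^2: M 0.2569, M+2 0.4999, M+4 0.2431 → M+2 is the base peak.
P(M+2) = C(2,1) × 0.50690^1 × 0.49310^1 = 2 × 0.5069 × 0.4931 = 0.499905 (base)
P(M) = C(2,0) × 0.50690^2 × 0.49310^0 = 1 × 0.25694761 × 1.0000 = 0.256948
Relative intensity = 0.256948 / 0.499905 × 100 = 51.40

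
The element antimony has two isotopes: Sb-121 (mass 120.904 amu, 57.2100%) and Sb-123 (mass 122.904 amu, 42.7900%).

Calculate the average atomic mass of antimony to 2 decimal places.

The abundance-weighted mean is 0.572100 × 120.904 + 0.427900 × 122.904
= 69.1692 + 52.5906 = 121.7598 amu

121.76 amu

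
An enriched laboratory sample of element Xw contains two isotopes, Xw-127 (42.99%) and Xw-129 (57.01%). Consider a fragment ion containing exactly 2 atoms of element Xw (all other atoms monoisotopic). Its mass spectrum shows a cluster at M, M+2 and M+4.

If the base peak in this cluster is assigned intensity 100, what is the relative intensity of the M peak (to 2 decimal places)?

37.70

Term probabilities: M 0.1848, M+2 0.4902, M+4 0.3250. Base peak = M+2.
P(M+2) = C(2,1) × 0.4299^1 × 0.5701^1 = 2 × 0.4299 × 0.5701 = 0.490172 (base)
P(M) = C(2,0) × 0.4299^2 × 0.5701^0 = 1 × 0.18481401 × 1.0000 = 0.184814
Relative intensity = 0.184814 / 0.490172 × 100 = 37.70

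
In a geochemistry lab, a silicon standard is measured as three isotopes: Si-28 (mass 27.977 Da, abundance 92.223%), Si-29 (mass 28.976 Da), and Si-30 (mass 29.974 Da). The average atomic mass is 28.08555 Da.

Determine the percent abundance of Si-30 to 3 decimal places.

Let x and y be the fractions of Si-29 and Si-30. Then x + y = 1 − 0.92223 = 0.07777 and 28.976x + 29.974y = 28.08555 − 0.92223×27.977 = 2.28432129.
Substituting: 28.976x + 29.974(0.07777 − x) = 2.28432129
(28.976 − 29.974)x = -0.04675669  ⇒  x = 0.04685, y = 0.03092
Si-29: 4.685%, Si-30: 3.092%.

3.092%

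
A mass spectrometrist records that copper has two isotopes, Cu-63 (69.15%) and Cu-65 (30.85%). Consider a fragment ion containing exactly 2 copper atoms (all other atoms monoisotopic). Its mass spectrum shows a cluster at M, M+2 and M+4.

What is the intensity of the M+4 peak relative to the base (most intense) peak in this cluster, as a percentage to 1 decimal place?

(0.6915 + 0.3085)^2 gives M 0.4782, M+2 0.4267, M+4 0.0952; the largest is M.
P(M) = C(2,0) × 0.6915^2 × 0.3085^0 = 1 × 0.47817225 × 1.0000 = 0.478172 (base)
P(M+4) = C(2,2) × 0.6915^0 × 0.3085^2 = 1 × 1.0000 × 0.09517225 = 0.095172
Relative intensity = 0.095172 / 0.478172 × 100 = 19.9

19.9%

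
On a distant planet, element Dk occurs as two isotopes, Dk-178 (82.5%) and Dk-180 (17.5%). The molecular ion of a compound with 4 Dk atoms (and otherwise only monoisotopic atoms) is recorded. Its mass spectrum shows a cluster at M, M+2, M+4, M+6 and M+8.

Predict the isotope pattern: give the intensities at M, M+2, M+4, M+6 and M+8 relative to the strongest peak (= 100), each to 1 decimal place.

Expanding (0.825 + 0.175)^4:
P(M) = 0.825^4 = 0.463250
P(M+2) = 4 × 0.825^3 × 0.175^1 = 0.393061
P(M+4) = 6 × 0.825^2 × 0.175^2 = 0.125065
P(M+6) = 4 × 0.825^1 × 0.175^3 = 0.017686
P(M+8) = 0.175^4 = 0.000938
The M peak is largest (0.463250); scaling to 100 gives 100.0 : 84.8 : 27.0 : 3.8 : 0.2.

100.0 : 84.8 : 27.0 : 3.8 : 0.2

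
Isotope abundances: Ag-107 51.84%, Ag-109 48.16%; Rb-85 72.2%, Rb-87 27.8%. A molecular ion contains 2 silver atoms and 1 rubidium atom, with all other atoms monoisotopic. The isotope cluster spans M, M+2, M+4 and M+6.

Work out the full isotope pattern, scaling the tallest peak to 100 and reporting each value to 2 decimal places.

Silver pattern (n=2): 0.26873856 : 0.49932288 : 0.23193856
Rubidium pattern (n=1): 0.7220 : 0.2780
Convolve the two distributions (both contribute in 2-u steps):
  M: 0.26873856×0.7220 = 0.194029
  M+2: 0.26873856×0.2780 + 0.49932288×0.7220 = 0.435220
  M+4: 0.49932288×0.2780 + 0.23193856×0.7220 = 0.306271
  M+6: 0.23193856×0.2780 = 0.064479
Scale to base peak (0.435220) = 100: 44.58 : 100.00 : 70.37 : 14.82

44.58 : 100.00 : 70.37 : 14.82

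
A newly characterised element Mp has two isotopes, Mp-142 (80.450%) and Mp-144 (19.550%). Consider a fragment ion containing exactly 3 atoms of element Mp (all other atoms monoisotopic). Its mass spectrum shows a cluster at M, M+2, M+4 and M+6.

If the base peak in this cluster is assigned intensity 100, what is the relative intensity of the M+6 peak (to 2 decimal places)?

Binomial terms of (0.80450 + 0.19550)^3: M 0.5207, M+2 0.3796, M+4 0.0922, M+6 0.0075 → M is the base peak.
P(M) = C(3,0) × 0.80450^3 × 0.19550^0 = 1 × 0.52068869 × 1.0000 = 0.520689 (base)
P(M+6) = C(3,3) × 0.80450^0 × 0.19550^3 = 1 × 1.0000 × 0.00747206 = 0.007472
Relative intensity = 0.007472 / 0.520689 × 100 = 1.44

1.44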